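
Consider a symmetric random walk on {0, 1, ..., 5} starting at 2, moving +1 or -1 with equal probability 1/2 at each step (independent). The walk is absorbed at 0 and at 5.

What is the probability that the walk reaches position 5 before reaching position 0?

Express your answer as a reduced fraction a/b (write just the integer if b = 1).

Symmetric walk (p = 1/2): the harmonic-function argument gives P(hit 5 before 0 | start at 2) = a/N.
P = 2/5 = 2/5

Answer: 2/5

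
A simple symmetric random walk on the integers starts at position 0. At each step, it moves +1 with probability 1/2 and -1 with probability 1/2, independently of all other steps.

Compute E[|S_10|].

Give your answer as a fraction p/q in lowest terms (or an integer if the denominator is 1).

S_10 takes values m ≡ 0 (mod 2) with |m| ≤ 10; P(S_10=m) = C(10,(10+m)/2)/2^10.
Total paths: 2^10 = 1024
Distribution: P(S=-10)=1/1024, P(S=-8)=10/1024, P(S=-6)=45/1024, P(S=-4)=120/1024, P(S=-2)=210/1024, P(S=0)=252/1024, P(S=2)=210/1024, P(S=4)=120/1024, P(S=6)=45/1024, P(S=8)=10/1024, P(S=10)=1/1024
E[|S_10|] = Σ_m |m|·P(S_10=m) = 2520/1024 = 315/128

Answer: 315/128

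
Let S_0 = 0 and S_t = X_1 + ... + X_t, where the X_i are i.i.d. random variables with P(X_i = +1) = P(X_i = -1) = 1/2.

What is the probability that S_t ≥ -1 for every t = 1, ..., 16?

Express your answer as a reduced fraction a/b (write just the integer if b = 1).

Let f(t,s) = #length-t paths at position s with S_1..S_t all ≥ -1.
f(t,s) = f(t-1,s-1) + f(t-1,s+1) for s ≥ -1; f(t,s) = 0 for s < -1.
t=0: f(0,0)=1
t=1: f(1,-1)=1 f(1,1)=1
t=2: f(2,0)=2 f(2,2)=1
t=3: f(3,-1)=2 f(3,1)=3 f(3,3)=1
t=4: f(4,0)=5 f(4,2)=4 f(4,4)=1
t=5: f(5,-1)=5 f(5,1)=9 f(5,3)=5 f(5,5)=1
t=6: f(6,0)=14 f(6,2)=14 f(6,4)=6 f(6,6)=1
t=7: f(7,-1)=14 f(7,1)=28 f(7,3)=20 f(7,5)=7 f(7,7)=1
t=8: f(8,0)=42 f(8,2)=48 f(8,4)=27 f(8,6)=8 f(8,8)=1
t=9: f(9,-1)=42 f(9,1)=90 f(9,3)=75 f(9,5)=35 f(9,7)=9 f(9,9)=1
t=10: f(10,0)=132 f(10,2)=165 f(10,4)=110 f(10,6)=44 f(10,8)=10 f(10,10)=1
t=11: f(11,-1)=132 f(11,1)=297 f(11,3)=275 f(11,5)=154 f(11,7)=54 f(11,9)=11 f(11,11)=1
t=12: f(12,0)=429 f(12,2)=572 f(12,4)=429 f(12,6)=208 f(12,8)=65 f(12,10)=12 f(12,12)=1
t=13: f(13,-1)=429 f(13,1)=1001 f(13,3)=1001 f(13,5)=637 f(13,7)=273 f(13,9)=77 f(13,11)=13 f(13,13)=1
t=14: f(14,0)=1430 f(14,2)=2002 f(14,4)=1638 f(14,6)=910 f(14,8)=350 f(14,10)=90 f(14,12)=14 f(14,14)=1
t=15: f(15,-1)=1430 f(15,1)=3432 f(15,3)=3640 f(15,5)=2548 f(15,7)=1260 f(15,9)=440 f(15,11)=104 f(15,13)=15 f(15,15)=1
t=16: f(16,0)=4862 f(16,2)=7072 f(16,4)=6188 f(16,6)=3808 f(16,8)=1700 f(16,10)=544 f(16,12)=119 f(16,14)=16 f(16,16)=1
Σ_s f(16,s) = 24310
P = 24310/65536 = 12155/32768

Answer: 12155/32768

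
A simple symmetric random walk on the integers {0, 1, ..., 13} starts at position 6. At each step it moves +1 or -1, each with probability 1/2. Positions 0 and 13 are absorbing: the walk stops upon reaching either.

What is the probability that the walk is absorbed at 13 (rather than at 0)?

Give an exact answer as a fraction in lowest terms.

Symmetric walk (p = 1/2): the harmonic-function argument gives P(hit 13 before 0 | start at 6) = a/N.
P = 6/13 = 6/13

Answer: 6/13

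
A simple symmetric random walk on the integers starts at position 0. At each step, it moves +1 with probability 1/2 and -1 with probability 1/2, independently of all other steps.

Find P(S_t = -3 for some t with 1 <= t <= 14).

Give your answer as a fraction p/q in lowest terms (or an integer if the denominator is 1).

Answer: 3473/8192

Derivation:
Count via complement. Let g(t,s) = #length-t paths at position s with S_1..S_t all ≠ -3.
g(t,s) = g(t-1,s-1) + g(t-1,s+1) for s ≠ -3; g(t,-3) = 0.
t=0: g(0,0)=1
t=1: g(1,-1)=1 g(1,1)=1
t=2: g(2,-2)=1 g(2,0)=2 g(2,2)=1
t=3: g(3,-1)=3 g(3,1)=3 g(3,3)=1
t=4: g(4,-2)=3 g(4,0)=6 g(4,2)=4 g(4,4)=1
t=5: g(5,-1)=9 g(5,1)=10 g(5,3)=5 g(5,5)=1
t=6: g(6,-2)=9 g(6,0)=19 g(6,2)=15 g(6,4)=6 g(6,6)=1
t=7: g(7,-1)=28 g(7,1)=34 g(7,3)=21 g(7,5)=7 g(7,7)=1
t=8: g(8,-2)=28 g(8,0)=62 g(8,2)=55 g(8,4)=28 g(8,6)=8 g(8,8)=1
t=9: g(9,-1)=90 g(9,1)=117 g(9,3)=83 g(9,5)=36 g(9,7)=9 g(9,9)=1
t=10: g(10,-2)=90 g(10,0)=207 g(10,2)=200 g(10,4)=119 g(10,6)=45 g(10,8)=10 g(10,10)=1
t=11: g(11,-1)=297 g(11,1)=407 g(11,3)=319 g(11,5)=164 g(11,7)=55 g(11,9)=11 g(11,11)=1
t=12: g(12,-2)=297 g(12,0)=704 g(12,2)=726 g(12,4)=483 g(12,6)=219 g(12,8)=66 g(12,10)=12 g(12,12)=1
t=13: g(13,-1)=1001 g(13,1)=1430 g(13,3)=1209 g(13,5)=702 g(13,7)=285 g(13,9)=78 g(13,11)=13 g(13,13)=1
t=14: g(14,-2)=1001 g(14,0)=2431 g(14,2)=2639 g(14,4)=1911 g(14,6)=987 g(14,8)=363 g(14,10)=91 g(14,12)=14 g(14,14)=1
Paths never hitting -3: Σ_s g(14,s) = 9438
Paths hitting -3: 2^14 - 9438 = 6946
P = 6946/16384 = 3473/8192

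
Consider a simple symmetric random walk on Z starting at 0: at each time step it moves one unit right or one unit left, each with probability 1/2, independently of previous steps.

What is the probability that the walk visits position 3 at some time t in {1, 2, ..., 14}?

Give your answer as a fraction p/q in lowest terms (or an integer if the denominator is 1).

Answer: 3473/8192

Derivation:
Count via complement. Let g(t,s) = #length-t paths at position s with S_1..S_t all ≠ 3.
g(t,s) = g(t-1,s-1) + g(t-1,s+1) for s ≠ 3; g(t,3) = 0.
t=0: g(0,0)=1
t=1: g(1,-1)=1 g(1,1)=1
t=2: g(2,-2)=1 g(2,0)=2 g(2,2)=1
t=3: g(3,-3)=1 g(3,-1)=3 g(3,1)=3
t=4: g(4,-4)=1 g(4,-2)=4 g(4,0)=6 g(4,2)=3
t=5: g(5,-5)=1 g(5,-3)=5 g(5,-1)=10 g(5,1)=9
t=6: g(6,-6)=1 g(6,-4)=6 g(6,-2)=15 g(6,0)=19 g(6,2)=9
t=7: g(7,-7)=1 g(7,-5)=7 g(7,-3)=21 g(7,-1)=34 g(7,1)=28
t=8: g(8,-8)=1 g(8,-6)=8 g(8,-4)=28 g(8,-2)=55 g(8,0)=62 g(8,2)=28
t=9: g(9,-9)=1 g(9,-7)=9 g(9,-5)=36 g(9,-3)=83 g(9,-1)=117 g(9,1)=90
t=10: g(10,-10)=1 g(10,-8)=10 g(10,-6)=45 g(10,-4)=119 g(10,-2)=200 g(10,0)=207 g(10,2)=90
t=11: g(11,-11)=1 g(11,-9)=11 g(11,-7)=55 g(11,-5)=164 g(11,-3)=319 g(11,-1)=407 g(11,1)=297
t=12: g(12,-12)=1 g(12,-10)=12 g(12,-8)=66 g(12,-6)=219 g(12,-4)=483 g(12,-2)=726 g(12,0)=704 g(12,2)=297
t=13: g(13,-13)=1 g(13,-11)=13 g(13,-9)=78 g(13,-7)=285 g(13,-5)=702 g(13,-3)=1209 g(13,-1)=1430 g(13,1)=1001
t=14: g(14,-14)=1 g(14,-12)=14 g(14,-10)=91 g(14,-8)=363 g(14,-6)=987 g(14,-4)=1911 g(14,-2)=2639 g(14,0)=2431 g(14,2)=1001
Paths never hitting 3: Σ_s g(14,s) = 9438
Paths hitting 3: 2^14 - 9438 = 6946
P = 6946/16384 = 3473/8192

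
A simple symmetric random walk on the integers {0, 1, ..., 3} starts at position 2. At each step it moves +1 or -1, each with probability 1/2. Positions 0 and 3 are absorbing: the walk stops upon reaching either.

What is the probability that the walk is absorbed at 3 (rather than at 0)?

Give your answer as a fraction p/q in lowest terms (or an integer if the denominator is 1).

Symmetric walk (p = 1/2): the harmonic-function argument gives P(hit 3 before 0 | start at 2) = a/N.
P = 2/3 = 2/3

Answer: 2/3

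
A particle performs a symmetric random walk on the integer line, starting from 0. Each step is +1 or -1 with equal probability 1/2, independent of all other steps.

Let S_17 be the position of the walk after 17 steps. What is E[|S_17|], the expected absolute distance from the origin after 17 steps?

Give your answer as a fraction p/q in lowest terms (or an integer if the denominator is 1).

Answer: 109395/32768

Derivation:
S_17 takes values m ≡ 1 (mod 2) with |m| ≤ 17; P(S_17=m) = C(17,(17+m)/2)/2^17.
Total paths: 2^17 = 131072
Distribution: P(S=-17)=1/131072, P(S=-15)=17/131072, P(S=-13)=136/131072, P(S=-11)=680/131072, P(S=-9)=2380/131072, P(S=-7)=6188/131072, P(S=-5)=12376/131072, P(S=-3)=19448/131072, P(S=-1)=24310/131072, P(S=1)=24310/131072, P(S=3)=19448/131072, P(S=5)=12376/131072, P(S=7)=6188/131072, P(S=9)=2380/131072, P(S=11)=680/131072, P(S=13)=136/131072, P(S=15)=17/131072, P(S=17)=1/131072
E[|S_17|] = Σ_m |m|·P(S_17=m) = 437580/131072 = 109395/32768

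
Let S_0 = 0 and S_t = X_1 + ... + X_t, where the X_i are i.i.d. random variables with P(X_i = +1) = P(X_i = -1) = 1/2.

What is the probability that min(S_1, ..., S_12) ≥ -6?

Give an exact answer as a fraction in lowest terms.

Let f(t,s) = #length-t paths at position s with S_1..S_t all ≥ -6.
f(t,s) = f(t-1,s-1) + f(t-1,s+1) for s ≥ -6; f(t,s) = 0 for s < -6.
t=0: f(0,0)=1
t=1: f(1,-1)=1 f(1,1)=1
t=2: f(2,-2)=1 f(2,0)=2 f(2,2)=1
t=3: f(3,-3)=1 f(3,-1)=3 f(3,1)=3 f(3,3)=1
t=4: f(4,-4)=1 f(4,-2)=4 f(4,0)=6 f(4,2)=4 f(4,4)=1
t=5: f(5,-5)=1 f(5,-3)=5 f(5,-1)=10 f(5,1)=10 f(5,3)=5 f(5,5)=1
t=6: f(6,-6)=1 f(6,-4)=6 f(6,-2)=15 f(6,0)=20 f(6,2)=15 f(6,4)=6 f(6,6)=1
t=7: f(7,-5)=7 f(7,-3)=21 f(7,-1)=35 f(7,1)=35 f(7,3)=21 f(7,5)=7 f(7,7)=1
t=8: f(8,-6)=7 f(8,-4)=28 f(8,-2)=56 f(8,0)=70 f(8,2)=56 f(8,4)=28 f(8,6)=8 f(8,8)=1
t=9: f(9,-5)=35 f(9,-3)=84 f(9,-1)=126 f(9,1)=126 f(9,3)=84 f(9,5)=36 f(9,7)=9 f(9,9)=1
t=10: f(10,-6)=35 f(10,-4)=119 f(10,-2)=210 f(10,0)=252 f(10,2)=210 f(10,4)=120 f(10,6)=45 f(10,8)=10 f(10,10)=1
t=11: f(11,-5)=154 f(11,-3)=329 f(11,-1)=462 f(11,1)=462 f(11,3)=330 f(11,5)=165 f(11,7)=55 f(11,9)=11 f(11,11)=1
t=12: f(12,-6)=154 f(12,-4)=483 f(12,-2)=791 f(12,0)=924 f(12,2)=792 f(12,4)=495 f(12,6)=220 f(12,8)=66 f(12,10)=12 f(12,12)=1
Σ_s f(12,s) = 3938
P = 3938/4096 = 1969/2048

Answer: 1969/2048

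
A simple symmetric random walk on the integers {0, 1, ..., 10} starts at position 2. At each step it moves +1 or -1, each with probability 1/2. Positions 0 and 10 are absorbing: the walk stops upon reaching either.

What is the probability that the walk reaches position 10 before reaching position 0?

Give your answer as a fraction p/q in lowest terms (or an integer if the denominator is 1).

Answer: 1/5

Derivation:
Symmetric walk (p = 1/2): the harmonic-function argument gives P(hit 10 before 0 | start at 2) = a/N.
P = 2/10 = 1/5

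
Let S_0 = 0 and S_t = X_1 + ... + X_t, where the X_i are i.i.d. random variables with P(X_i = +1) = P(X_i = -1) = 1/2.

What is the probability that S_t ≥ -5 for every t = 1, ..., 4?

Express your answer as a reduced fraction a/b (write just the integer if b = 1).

Let f(t,s) = #length-t paths at position s with S_1..S_t all ≥ -5.
f(t,s) = f(t-1,s-1) + f(t-1,s+1) for s ≥ -5; f(t,s) = 0 for s < -5.
t=0: f(0,0)=1
t=1: f(1,-1)=1 f(1,1)=1
t=2: f(2,-2)=1 f(2,0)=2 f(2,2)=1
t=3: f(3,-3)=1 f(3,-1)=3 f(3,1)=3 f(3,3)=1
t=4: f(4,-4)=1 f(4,-2)=4 f(4,0)=6 f(4,2)=4 f(4,4)=1
Σ_s f(4,s) = 16
P = 16/16 = 1

Answer: 1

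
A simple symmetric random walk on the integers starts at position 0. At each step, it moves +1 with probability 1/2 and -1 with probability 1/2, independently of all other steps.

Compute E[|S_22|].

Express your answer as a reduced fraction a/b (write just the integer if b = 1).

Answer: 969969/262144

Derivation:
S_22 takes values m ≡ 0 (mod 2) with |m| ≤ 22; P(S_22=m) = C(22,(22+m)/2)/2^22.
Total paths: 2^22 = 4194304
Distribution: P(S=-22)=1/4194304, P(S=-20)=22/4194304, P(S=-18)=231/4194304, P(S=-16)=1540/4194304, P(S=-14)=7315/4194304, P(S=-12)=26334/4194304, P(S=-10)=74613/4194304, P(S=-8)=170544/4194304, P(S=-6)=319770/4194304, P(S=-4)=497420/4194304, P(S=-2)=646646/4194304, P(S=0)=705432/4194304, P(S=2)=646646/4194304, P(S=4)=497420/4194304, P(S=6)=319770/4194304, P(S=8)=170544/4194304, P(S=10)=74613/4194304, P(S=12)=26334/4194304, P(S=14)=7315/4194304, P(S=16)=1540/4194304, P(S=18)=231/4194304, P(S=20)=22/4194304, P(S=22)=1/4194304
E[|S_22|] = Σ_m |m|·P(S_22=m) = 15519504/4194304 = 969969/262144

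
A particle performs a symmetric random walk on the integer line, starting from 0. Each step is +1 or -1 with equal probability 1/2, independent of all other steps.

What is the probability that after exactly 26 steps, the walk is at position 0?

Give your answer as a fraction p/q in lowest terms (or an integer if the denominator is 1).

To return to 0 after 26 steps: need exactly 13 steps of +1 and 13 of -1.
Favorable paths: C(26,13) = 10400600
Total paths: 2^26 = 67108864
P = 10400600/67108864 = 1300075/8388608

Answer: 1300075/8388608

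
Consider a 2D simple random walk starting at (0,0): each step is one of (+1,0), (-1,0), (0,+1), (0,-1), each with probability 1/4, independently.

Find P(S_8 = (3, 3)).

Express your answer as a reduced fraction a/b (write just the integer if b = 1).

Let h be the number of horizontal steps (so 8-h are vertical). To end at (3,3) need (h+3)/2 right-steps and ((8-h)+3)/2 up-steps.
Sum over h with 3 ≤ h ≤ 5, h ≡ 1 (mod 2), 8-h ≡ 1 (mod 2):
h=3: C(8,3)·C(3,3)·C(5,4) = 56·1·5 = 280
h=5: C(8,5)·C(5,4)·C(3,3) = 56·5·1 = 280
Total favorable: 560
Total paths: 4^8 = 65536
P = 560/65536 = 35/4096

Answer: 35/4096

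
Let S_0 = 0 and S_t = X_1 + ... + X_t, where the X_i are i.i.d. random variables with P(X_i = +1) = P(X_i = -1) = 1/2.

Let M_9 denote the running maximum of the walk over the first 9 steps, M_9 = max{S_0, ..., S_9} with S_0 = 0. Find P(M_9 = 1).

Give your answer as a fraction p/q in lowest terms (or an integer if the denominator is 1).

Let M_9 = max(S_0,...,S_9). Use the reflection principle: for j ≥ 1, #{paths with M_9 ≥ j} = #{S_9 ≥ j} + #{S_9 ≥ j+1}.
By reflection, #{M_9 ≥ 1} = #{S_9 ≥ 1} + #{S_9 ≥ 2} = 256 + 130 = 386.
#{M_9 ≥ 2} = #{S_9 ≥ 2} + #{S_9 ≥ 3} = 130 + 130 = 260.
#{M_9 = 1} = 386 - 260 = 126.
P(M_9 = 1) = 126/512 = 63/256

Answer: 63/256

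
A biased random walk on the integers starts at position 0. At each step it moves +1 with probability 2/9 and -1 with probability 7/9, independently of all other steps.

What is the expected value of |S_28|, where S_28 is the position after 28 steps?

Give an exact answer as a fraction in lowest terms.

Answer: 8141745211413210531408784300/523347633027360537213511521

Derivation:
S_28 takes values m ≡ 0 (mod 2) with |m| ≤ 28; P(S_28=m) = C(28,(28+m)/2) · (2/9)^((28+m)/2) · (7/9)^((28-m)/2).
Distribution: P(S=-28)=459986536544739960976801/523347633027360537213511521, P(S=-26)=3679892292357919687814408/523347633027360537213511521, P(S=-24)=525698898908274241116344/19383245667680019896796723, P(S=-22)=3905191820461465791149984/58149737003040059690390169, P(S=-20)=6973556822252617484196400/58149737003040059690390169, P(S=-18)=3187911690172625135632640/19383245667680019896796723, P(S=-16)=10474566981995768302792960/58149737003040059690390169, P(S=-14)=9405733616485996026997760/58149737003040059690390169, P(S=-12)=2351433404121499006749440/19383245667680019896796723, P(S=-10)=13436762309265708609996800/174449211009120179071170507, P(S=-8)=7294242396458527531141120/174449211009120179071170507, P(S=-6)=378921682932910521098240/19383245667680019896796723, P(S=-4)=460119186418534204190720/58149737003040059690390169, P(S=-2)=161800153465858181693440/58149737003040059690390169, P(S=0)=16510219741414100172800/19383245667680019896796723, P(S=2)=13208175793131280138240/58149737003040059690390169, P(S=4)=3066183666262618603520/58149737003040059690390169, P(S=6)=206129994370596208640/19383245667680019896796723, P(S=8)=323918562582365470720/174449211009120179071170507, P(S=10)=48709558283062476800/174449211009120179071170507, P(S=12)=695850832615178240/19383245667680019896796723, P(S=14)=227216598404956160/58149737003040059690390169, P(S=16)=20656054400450560/58149737003040059690390169, P(S=18)=513193898147840/19383245667680019896796723, P(S=20)=91641767526400/58149737003040059690390169, P(S=22)=4189337944064/58149737003040059690390169, P(S=24)=46036680704/19383245667680019896796723, P(S=26)=26306674688/523347633027360537213511521, P(S=28)=268435456/523347633027360537213511521
E[|S_28|] = Σ_m |m|·P(S_28=m) = 8141745211413210531408784300/523347633027360537213511521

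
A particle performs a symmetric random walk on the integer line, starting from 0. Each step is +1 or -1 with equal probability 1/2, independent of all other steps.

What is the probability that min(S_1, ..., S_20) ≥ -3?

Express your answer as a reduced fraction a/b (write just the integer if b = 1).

Let f(t,s) = #length-t paths at position s with S_1..S_t all ≥ -3.
f(t,s) = f(t-1,s-1) + f(t-1,s+1) for s ≥ -3; f(t,s) = 0 for s < -3.
t=0: f(0,0)=1
t=1: f(1,-1)=1 f(1,1)=1
t=2: f(2,-2)=1 f(2,0)=2 f(2,2)=1
t=3: f(3,-3)=1 f(3,-1)=3 f(3,1)=3 f(3,3)=1
t=4: f(4,-2)=4 f(4,0)=6 f(4,2)=4 f(4,4)=1
t=5: f(5,-3)=4 f(5,-1)=10 f(5,1)=10 f(5,3)=5 f(5,5)=1
t=6: f(6,-2)=14 f(6,0)=20 f(6,2)=15 f(6,4)=6 f(6,6)=1
t=7: f(7,-3)=14 f(7,-1)=34 f(7,1)=35 f(7,3)=21 f(7,5)=7 f(7,7)=1
t=8: f(8,-2)=48 f(8,0)=69 f(8,2)=56 f(8,4)=28 f(8,6)=8 f(8,8)=1
t=9: f(9,-3)=48 f(9,-1)=117 f(9,1)=125 f(9,3)=84 f(9,5)=36 f(9,7)=9 f(9,9)=1
t=10: f(10,-2)=165 f(10,0)=242 f(10,2)=209 f(10,4)=120 f(10,6)=45 f(10,8)=10 f(10,10)=1
t=11: f(11,-3)=165 f(11,-1)=407 f(11,1)=451 f(11,3)=329 f(11,5)=165 f(11,7)=55 f(11,9)=11 f(11,11)=1
t=12: f(12,-2)=572 f(12,0)=858 f(12,2)=780 f(12,4)=494 f(12,6)=220 f(12,8)=66 f(12,10)=12 f(12,12)=1
t=13: f(13,-3)=572 f(13,-1)=1430 f(13,1)=1638 f(13,3)=1274 f(13,5)=714 f(13,7)=286 f(13,9)=78 f(13,11)=13 f(13,13)=1
t=14: f(14,-2)=2002 f(14,0)=3068 f(14,2)=2912 f(14,4)=1988 f(14,6)=1000 f(14,8)=364 f(14,10)=91 f(14,12)=14 f(14,14)=1
t=15: f(15,-3)=2002 f(15,-1)=5070 f(15,1)=5980 f(15,3)=4900 f(15,5)=2988 f(15,7)=1364 f(15,9)=455 f(15,11)=105 f(15,13)=15 f(15,15)=1
t=16: f(16,-2)=7072 f(16,0)=11050 f(16,2)=10880 f(16,4)=7888 f(16,6)=4352 f(16,8)=1819 f(16,10)=560 f(16,12)=120 f(16,14)=16 f(16,16)=1
t=17: f(17,-3)=7072 f(17,-1)=18122 f(17,1)=21930 f(17,3)=18768 f(17,5)=12240 f(17,7)=6171 f(17,9)=2379 f(17,11)=680 f(17,13)=136 f(17,15)=17 f(17,17)=1
t=18: f(18,-2)=25194 f(18,0)=40052 f(18,2)=40698 f(18,4)=31008 f(18,6)=18411 f(18,8)=8550 f(18,10)=3059 f(18,12)=816 f(18,14)=153 f(18,16)=18 f(18,18)=1
t=19: f(19,-3)=25194 f(19,-1)=65246 f(19,1)=80750 f(19,3)=71706 f(19,5)=49419 f(19,7)=26961 f(19,9)=11609 f(19,11)=3875 f(19,13)=969 f(19,15)=171 f(19,17)=19 f(19,19)=1
t=20: f(20,-2)=90440 f(20,0)=145996 f(20,2)=152456 f(20,4)=121125 f(20,6)=76380 f(20,8)=38570 f(20,10)=15484 f(20,12)=4844 f(20,14)=1140 f(20,16)=190 f(20,18)=20 f(20,20)=1
Σ_s f(20,s) = 646646
P = 646646/1048576 = 323323/524288

Answer: 323323/524288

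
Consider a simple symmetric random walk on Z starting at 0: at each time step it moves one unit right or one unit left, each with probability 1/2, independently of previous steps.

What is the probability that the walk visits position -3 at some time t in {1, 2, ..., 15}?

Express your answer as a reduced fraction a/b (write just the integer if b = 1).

Count via complement. Let g(t,s) = #length-t paths at position s with S_1..S_t all ≠ -3.
g(t,s) = g(t-1,s-1) + g(t-1,s+1) for s ≠ -3; g(t,-3) = 0.
t=0: g(0,0)=1
t=1: g(1,-1)=1 g(1,1)=1
t=2: g(2,-2)=1 g(2,0)=2 g(2,2)=1
t=3: g(3,-1)=3 g(3,1)=3 g(3,3)=1
t=4: g(4,-2)=3 g(4,0)=6 g(4,2)=4 g(4,4)=1
t=5: g(5,-1)=9 g(5,1)=10 g(5,3)=5 g(5,5)=1
t=6: g(6,-2)=9 g(6,0)=19 g(6,2)=15 g(6,4)=6 g(6,6)=1
t=7: g(7,-1)=28 g(7,1)=34 g(7,3)=21 g(7,5)=7 g(7,7)=1
t=8: g(8,-2)=28 g(8,0)=62 g(8,2)=55 g(8,4)=28 g(8,6)=8 g(8,8)=1
t=9: g(9,-1)=90 g(9,1)=117 g(9,3)=83 g(9,5)=36 g(9,7)=9 g(9,9)=1
t=10: g(10,-2)=90 g(10,0)=207 g(10,2)=200 g(10,4)=119 g(10,6)=45 g(10,8)=10 g(10,10)=1
t=11: g(11,-1)=297 g(11,1)=407 g(11,3)=319 g(11,5)=164 g(11,7)=55 g(11,9)=11 g(11,11)=1
t=12: g(12,-2)=297 g(12,0)=704 g(12,2)=726 g(12,4)=483 g(12,6)=219 g(12,8)=66 g(12,10)=12 g(12,12)=1
t=13: g(13,-1)=1001 g(13,1)=1430 g(13,3)=1209 g(13,5)=702 g(13,7)=285 g(13,9)=78 g(13,11)=13 g(13,13)=1
t=14: g(14,-2)=1001 g(14,0)=2431 g(14,2)=2639 g(14,4)=1911 g(14,6)=987 g(14,8)=363 g(14,10)=91 g(14,12)=14 g(14,14)=1
t=15: g(15,-1)=3432 g(15,1)=5070 g(15,3)=4550 g(15,5)=2898 g(15,7)=1350 g(15,9)=454 g(15,11)=105 g(15,13)=15 g(15,15)=1
Paths never hitting -3: Σ_s g(15,s) = 17875
Paths hitting -3: 2^15 - 17875 = 14893
P = 14893/32768 = 14893/32768

Answer: 14893/32768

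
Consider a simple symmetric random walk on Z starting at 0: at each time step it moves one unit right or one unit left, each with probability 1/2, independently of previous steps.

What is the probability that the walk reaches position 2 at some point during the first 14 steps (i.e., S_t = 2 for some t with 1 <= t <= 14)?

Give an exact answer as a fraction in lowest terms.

Answer: 9949/16384

Derivation:
Count via complement. Let g(t,s) = #length-t paths at position s with S_1..S_t all ≠ 2.
g(t,s) = g(t-1,s-1) + g(t-1,s+1) for s ≠ 2; g(t,2) = 0.
t=0: g(0,0)=1
t=1: g(1,-1)=1 g(1,1)=1
t=2: g(2,-2)=1 g(2,0)=2
t=3: g(3,-3)=1 g(3,-1)=3 g(3,1)=2
t=4: g(4,-4)=1 g(4,-2)=4 g(4,0)=5
t=5: g(5,-5)=1 g(5,-3)=5 g(5,-1)=9 g(5,1)=5
t=6: g(6,-6)=1 g(6,-4)=6 g(6,-2)=14 g(6,0)=14
t=7: g(7,-7)=1 g(7,-5)=7 g(7,-3)=20 g(7,-1)=28 g(7,1)=14
t=8: g(8,-8)=1 g(8,-6)=8 g(8,-4)=27 g(8,-2)=48 g(8,0)=42
t=9: g(9,-9)=1 g(9,-7)=9 g(9,-5)=35 g(9,-3)=75 g(9,-1)=90 g(9,1)=42
t=10: g(10,-10)=1 g(10,-8)=10 g(10,-6)=44 g(10,-4)=110 g(10,-2)=165 g(10,0)=132
t=11: g(11,-11)=1 g(11,-9)=11 g(11,-7)=54 g(11,-5)=154 g(11,-3)=275 g(11,-1)=297 g(11,1)=132
t=12: g(12,-12)=1 g(12,-10)=12 g(12,-8)=65 g(12,-6)=208 g(12,-4)=429 g(12,-2)=572 g(12,0)=429
t=13: g(13,-13)=1 g(13,-11)=13 g(13,-9)=77 g(13,-7)=273 g(13,-5)=637 g(13,-3)=1001 g(13,-1)=1001 g(13,1)=429
t=14: g(14,-14)=1 g(14,-12)=14 g(14,-10)=90 g(14,-8)=350 g(14,-6)=910 g(14,-4)=1638 g(14,-2)=2002 g(14,0)=1430
Paths never hitting 2: Σ_s g(14,s) = 6435
Paths hitting 2: 2^14 - 6435 = 9949
P = 9949/16384 = 9949/16384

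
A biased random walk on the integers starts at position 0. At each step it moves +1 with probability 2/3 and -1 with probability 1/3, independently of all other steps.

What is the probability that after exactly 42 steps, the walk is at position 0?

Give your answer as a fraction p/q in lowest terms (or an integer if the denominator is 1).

Answer: 376269525965864960/36472996377170786403

Derivation:
To be at 0 after 42 steps: need exactly 21 steps of +1 and 21 of -1.
Number of such sequences: C(42,21) = 538257874440
Each has probability (2/3)^21 · (1/3)^21 = 2097152/109418989131512359209
P = 538257874440 · 2097152/109418989131512359209 = 376269525965864960/36472996377170786403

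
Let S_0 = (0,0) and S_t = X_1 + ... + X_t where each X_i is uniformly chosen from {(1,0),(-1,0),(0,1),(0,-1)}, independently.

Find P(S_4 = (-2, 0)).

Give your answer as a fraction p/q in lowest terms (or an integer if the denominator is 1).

Answer: 1/16

Derivation:
Let h be the number of horizontal steps (so 4-h are vertical). To end at (-2,0) need (h-2)/2 right-steps and ((4-h)+0)/2 up-steps.
Sum over h with 2 ≤ h ≤ 4, h ≡ 0 (mod 2), 4-h ≡ 0 (mod 2):
h=2: C(4,2)·C(2,0)·C(2,1) = 6·1·2 = 12
h=4: C(4,4)·C(4,1)·C(0,0) = 1·4·1 = 4
Total favorable: 16
Total paths: 4^4 = 256
P = 16/256 = 1/16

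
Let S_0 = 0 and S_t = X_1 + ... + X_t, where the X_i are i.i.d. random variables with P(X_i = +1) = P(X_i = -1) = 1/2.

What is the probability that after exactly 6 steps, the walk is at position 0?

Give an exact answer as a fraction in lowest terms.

Answer: 5/16

Derivation:
To reach position 0 after 6 steps: need 3 steps of +1 and 3 of -1.
Favorable paths: C(6,3) = 20
Total paths: 2^6 = 64
P = 20/64 = 5/16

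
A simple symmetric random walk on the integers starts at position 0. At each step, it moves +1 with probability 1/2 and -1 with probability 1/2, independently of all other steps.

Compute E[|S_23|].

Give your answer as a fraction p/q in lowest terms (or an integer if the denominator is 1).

Answer: 2028117/524288

Derivation:
S_23 takes values m ≡ 1 (mod 2) with |m| ≤ 23; P(S_23=m) = C(23,(23+m)/2)/2^23.
Total paths: 2^23 = 8388608
Distribution: P(S=-23)=1/8388608, P(S=-21)=23/8388608, P(S=-19)=253/8388608, P(S=-17)=1771/8388608, P(S=-15)=8855/8388608, P(S=-13)=33649/8388608, P(S=-11)=100947/8388608, P(S=-9)=245157/8388608, P(S=-7)=490314/8388608, P(S=-5)=817190/8388608, P(S=-3)=1144066/8388608, P(S=-1)=1352078/8388608, P(S=1)=1352078/8388608, P(S=3)=1144066/8388608, P(S=5)=817190/8388608, P(S=7)=490314/8388608, P(S=9)=245157/8388608, P(S=11)=100947/8388608, P(S=13)=33649/8388608, P(S=15)=8855/8388608, P(S=17)=1771/8388608, P(S=19)=253/8388608, P(S=21)=23/8388608, P(S=23)=1/8388608
E[|S_23|] = Σ_m |m|·P(S_23=m) = 32449872/8388608 = 2028117/524288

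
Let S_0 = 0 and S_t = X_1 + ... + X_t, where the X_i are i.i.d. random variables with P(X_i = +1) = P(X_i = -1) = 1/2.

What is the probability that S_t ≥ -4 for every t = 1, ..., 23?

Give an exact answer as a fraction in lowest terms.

Answer: 2904739/4194304

Derivation:
Let f(t,s) = #length-t paths at position s with S_1..S_t all ≥ -4.
f(t,s) = f(t-1,s-1) + f(t-1,s+1) for s ≥ -4; f(t,s) = 0 for s < -4.
t=0: f(0,0)=1
t=1: f(1,-1)=1 f(1,1)=1
t=2: f(2,-2)=1 f(2,0)=2 f(2,2)=1
t=3: f(3,-3)=1 f(3,-1)=3 f(3,1)=3 f(3,3)=1
t=4: f(4,-4)=1 f(4,-2)=4 f(4,0)=6 f(4,2)=4 f(4,4)=1
t=5: f(5,-3)=5 f(5,-1)=10 f(5,1)=10 f(5,3)=5 f(5,5)=1
t=6: f(6,-4)=5 f(6,-2)=15 f(6,0)=20 f(6,2)=15 f(6,4)=6 f(6,6)=1
t=7: f(7,-3)=20 f(7,-1)=35 f(7,1)=35 f(7,3)=21 f(7,5)=7 f(7,7)=1
t=8: f(8,-4)=20 f(8,-2)=55 f(8,0)=70 f(8,2)=56 f(8,4)=28 f(8,6)=8 f(8,8)=1
t=9: f(9,-3)=75 f(9,-1)=125 f(9,1)=126 f(9,3)=84 f(9,5)=36 f(9,7)=9 f(9,9)=1
t=10: f(10,-4)=75 f(10,-2)=200 f(10,0)=251 f(10,2)=210 f(10,4)=120 f(10,6)=45 f(10,8)=10 f(10,10)=1
t=11: f(11,-3)=275 f(11,-1)=451 f(11,1)=461 f(11,3)=330 f(11,5)=165 f(11,7)=55 f(11,9)=11 f(11,11)=1
t=12: f(12,-4)=275 f(12,-2)=726 f(12,0)=912 f(12,2)=791 f(12,4)=495 f(12,6)=220 f(12,8)=66 f(12,10)=12 f(12,12)=1
t=13: f(13,-3)=1001 f(13,-1)=1638 f(13,1)=1703 f(13,3)=1286 f(13,5)=715 f(13,7)=286 f(13,9)=78 f(13,11)=13 f(13,13)=1
t=14: f(14,-4)=1001 f(14,-2)=2639 f(14,0)=3341 f(14,2)=2989 f(14,4)=2001 f(14,6)=1001 f(14,8)=364 f(14,10)=91 f(14,12)=14 f(14,14)=1
t=15: f(15,-3)=3640 f(15,-1)=5980 f(15,1)=6330 f(15,3)=4990 f(15,5)=3002 f(15,7)=1365 f(15,9)=455 f(15,11)=105 f(15,13)=15 f(15,15)=1
t=16: f(16,-4)=3640 f(16,-2)=9620 f(16,0)=12310 f(16,2)=11320 f(16,4)=7992 f(16,6)=4367 f(16,8)=1820 f(16,10)=560 f(16,12)=120 f(16,14)=16 f(16,16)=1
t=17: f(17,-3)=13260 f(17,-1)=21930 f(17,1)=23630 f(17,3)=19312 f(17,5)=12359 f(17,7)=6187 f(17,9)=2380 f(17,11)=680 f(17,13)=136 f(17,15)=17 f(17,17)=1
t=18: f(18,-4)=13260 f(18,-2)=35190 f(18,0)=45560 f(18,2)=42942 f(18,4)=31671 f(18,6)=18546 f(18,8)=8567 f(18,10)=3060 f(18,12)=816 f(18,14)=153 f(18,16)=18 f(18,18)=1
t=19: f(19,-3)=48450 f(19,-1)=80750 f(19,1)=88502 f(19,3)=74613 f(19,5)=50217 f(19,7)=27113 f(19,9)=11627 f(19,11)=3876 f(19,13)=969 f(19,15)=171 f(19,17)=19 f(19,19)=1
t=20: f(20,-4)=48450 f(20,-2)=129200 f(20,0)=169252 f(20,2)=163115 f(20,4)=124830 f(20,6)=77330 f(20,8)=38740 f(20,10)=15503 f(20,12)=4845 f(20,14)=1140 f(20,16)=190 f(20,18)=20 f(20,20)=1
t=21: f(21,-3)=177650 f(21,-1)=298452 f(21,1)=332367 f(21,3)=287945 f(21,5)=202160 f(21,7)=116070 f(21,9)=54243 f(21,11)=20348 f(21,13)=5985 f(21,15)=1330 f(21,17)=210 f(21,19)=21 f(21,21)=1
t=22: f(22,-4)=177650 f(22,-2)=476102 f(22,0)=630819 f(22,2)=620312 f(22,4)=490105 f(22,6)=318230 f(22,8)=170313 f(22,10)=74591 f(22,12)=26333 f(22,14)=7315 f(22,16)=1540 f(22,18)=231 f(22,20)=22 f(22,22)=1
t=23: f(23,-3)=653752 f(23,-1)=1106921 f(23,1)=1251131 f(23,3)=1110417 f(23,5)=808335 f(23,7)=488543 f(23,9)=244904 f(23,11)=100924 f(23,13)=33648 f(23,15)=8855 f(23,17)=1771 f(23,19)=253 f(23,21)=23 f(23,23)=1
Σ_s f(23,s) = 5809478
P = 5809478/8388608 = 2904739/4194304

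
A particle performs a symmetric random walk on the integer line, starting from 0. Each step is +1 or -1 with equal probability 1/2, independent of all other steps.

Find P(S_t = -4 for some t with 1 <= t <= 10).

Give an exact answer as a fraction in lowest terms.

Answer: 29/128

Derivation:
Count via complement. Let g(t,s) = #length-t paths at position s with S_1..S_t all ≠ -4.
g(t,s) = g(t-1,s-1) + g(t-1,s+1) for s ≠ -4; g(t,-4) = 0.
t=0: g(0,0)=1
t=1: g(1,-1)=1 g(1,1)=1
t=2: g(2,-2)=1 g(2,0)=2 g(2,2)=1
t=3: g(3,-3)=1 g(3,-1)=3 g(3,1)=3 g(3,3)=1
t=4: g(4,-2)=4 g(4,0)=6 g(4,2)=4 g(4,4)=1
t=5: g(5,-3)=4 g(5,-1)=10 g(5,1)=10 g(5,3)=5 g(5,5)=1
t=6: g(6,-2)=14 g(6,0)=20 g(6,2)=15 g(6,4)=6 g(6,6)=1
t=7: g(7,-3)=14 g(7,-1)=34 g(7,1)=35 g(7,3)=21 g(7,5)=7 g(7,7)=1
t=8: g(8,-2)=48 g(8,0)=69 g(8,2)=56 g(8,4)=28 g(8,6)=8 g(8,8)=1
t=9: g(9,-3)=48 g(9,-1)=117 g(9,1)=125 g(9,3)=84 g(9,5)=36 g(9,7)=9 g(9,9)=1
t=10: g(10,-2)=165 g(10,0)=242 g(10,2)=209 g(10,4)=120 g(10,6)=45 g(10,8)=10 g(10,10)=1
Paths never hitting -4: Σ_s g(10,s) = 792
Paths hitting -4: 2^10 - 792 = 232
P = 232/1024 = 29/128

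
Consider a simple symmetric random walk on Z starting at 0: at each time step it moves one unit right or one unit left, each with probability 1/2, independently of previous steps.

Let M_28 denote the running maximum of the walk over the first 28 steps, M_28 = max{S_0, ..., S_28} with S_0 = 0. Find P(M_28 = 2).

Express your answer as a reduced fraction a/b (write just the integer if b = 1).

Answer: 2340135/16777216

Derivation:
Let M_28 = max(S_0,...,S_28). Use the reflection principle: for j ≥ 1, #{paths with M_28 ≥ j} = #{S_28 ≥ j} + #{S_28 ≥ j+1}.
By reflection, #{M_28 ≥ 2} = #{S_28 ≥ 2} + #{S_28 ≥ 3} = 114159428 + 76717268 = 190876696.
#{M_28 ≥ 3} = #{S_28 ≥ 3} + #{S_28 ≥ 4} = 76717268 + 76717268 = 153434536.
#{M_28 = 2} = 190876696 - 153434536 = 37442160.
P(M_28 = 2) = 37442160/268435456 = 2340135/16777216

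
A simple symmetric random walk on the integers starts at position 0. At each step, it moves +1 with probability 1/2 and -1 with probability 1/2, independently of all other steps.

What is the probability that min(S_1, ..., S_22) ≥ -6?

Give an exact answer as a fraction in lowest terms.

Let f(t,s) = #length-t paths at position s with S_1..S_t all ≥ -6.
f(t,s) = f(t-1,s-1) + f(t-1,s+1) for s ≥ -6; f(t,s) = 0 for s < -6.
t=0: f(0,0)=1
t=1: f(1,-1)=1 f(1,1)=1
t=2: f(2,-2)=1 f(2,0)=2 f(2,2)=1
t=3: f(3,-3)=1 f(3,-1)=3 f(3,1)=3 f(3,3)=1
t=4: f(4,-4)=1 f(4,-2)=4 f(4,0)=6 f(4,2)=4 f(4,4)=1
t=5: f(5,-5)=1 f(5,-3)=5 f(5,-1)=10 f(5,1)=10 f(5,3)=5 f(5,5)=1
t=6: f(6,-6)=1 f(6,-4)=6 f(6,-2)=15 f(6,0)=20 f(6,2)=15 f(6,4)=6 f(6,6)=1
t=7: f(7,-5)=7 f(7,-3)=21 f(7,-1)=35 f(7,1)=35 f(7,3)=21 f(7,5)=7 f(7,7)=1
t=8: f(8,-6)=7 f(8,-4)=28 f(8,-2)=56 f(8,0)=70 f(8,2)=56 f(8,4)=28 f(8,6)=8 f(8,8)=1
t=9: f(9,-5)=35 f(9,-3)=84 f(9,-1)=126 f(9,1)=126 f(9,3)=84 f(9,5)=36 f(9,7)=9 f(9,9)=1
t=10: f(10,-6)=35 f(10,-4)=119 f(10,-2)=210 f(10,0)=252 f(10,2)=210 f(10,4)=120 f(10,6)=45 f(10,8)=10 f(10,10)=1
t=11: f(11,-5)=154 f(11,-3)=329 f(11,-1)=462 f(11,1)=462 f(11,3)=330 f(11,5)=165 f(11,7)=55 f(11,9)=11 f(11,11)=1
t=12: f(12,-6)=154 f(12,-4)=483 f(12,-2)=791 f(12,0)=924 f(12,2)=792 f(12,4)=495 f(12,6)=220 f(12,8)=66 f(12,10)=12 f(12,12)=1
t=13: f(13,-5)=637 f(13,-3)=1274 f(13,-1)=1715 f(13,1)=1716 f(13,3)=1287 f(13,5)=715 f(13,7)=286 f(13,9)=78 f(13,11)=13 f(13,13)=1
t=14: f(14,-6)=637 f(14,-4)=1911 f(14,-2)=2989 f(14,0)=3431 f(14,2)=3003 f(14,4)=2002 f(14,6)=1001 f(14,8)=364 f(14,10)=91 f(14,12)=14 f(14,14)=1
t=15: f(15,-5)=2548 f(15,-3)=4900 f(15,-1)=6420 f(15,1)=6434 f(15,3)=5005 f(15,5)=3003 f(15,7)=1365 f(15,9)=455 f(15,11)=105 f(15,13)=15 f(15,15)=1
t=16: f(16,-6)=2548 f(16,-4)=7448 f(16,-2)=11320 f(16,0)=12854 f(16,2)=11439 f(16,4)=8008 f(16,6)=4368 f(16,8)=1820 f(16,10)=560 f(16,12)=120 f(16,14)=16 f(16,16)=1
t=17: f(17,-5)=9996 f(17,-3)=18768 f(17,-1)=24174 f(17,1)=24293 f(17,3)=19447 f(17,5)=12376 f(17,7)=6188 f(17,9)=2380 f(17,11)=680 f(17,13)=136 f(17,15)=17 f(17,17)=1
t=18: f(18,-6)=9996 f(18,-4)=28764 f(18,-2)=42942 f(18,0)=48467 f(18,2)=43740 f(18,4)=31823 f(18,6)=18564 f(18,8)=8568 f(18,10)=3060 f(18,12)=816 f(18,14)=153 f(18,16)=18 f(18,18)=1
t=19: f(19,-5)=38760 f(19,-3)=71706 f(19,-1)=91409 f(19,1)=92207 f(19,3)=75563 f(19,5)=50387 f(19,7)=27132 f(19,9)=11628 f(19,11)=3876 f(19,13)=969 f(19,15)=171 f(19,17)=19 f(19,19)=1
t=20: f(20,-6)=38760 f(20,-4)=110466 f(20,-2)=163115 f(20,0)=183616 f(20,2)=167770 f(20,4)=125950 f(20,6)=77519 f(20,8)=38760 f(20,10)=15504 f(20,12)=4845 f(20,14)=1140 f(20,16)=190 f(20,18)=20 f(20,20)=1
t=21: f(21,-5)=149226 f(21,-3)=273581 f(21,-1)=346731 f(21,1)=351386 f(21,3)=293720 f(21,5)=203469 f(21,7)=116279 f(21,9)=54264 f(21,11)=20349 f(21,13)=5985 f(21,15)=1330 f(21,17)=210 f(21,19)=21 f(21,21)=1
t=22: f(22,-6)=149226 f(22,-4)=422807 f(22,-2)=620312 f(22,0)=698117 f(22,2)=645106 f(22,4)=497189 f(22,6)=319748 f(22,8)=170543 f(22,10)=74613 f(22,12)=26334 f(22,14)=7315 f(22,16)=1540 f(22,18)=231 f(22,20)=22 f(22,22)=1
Σ_s f(22,s) = 3633104
P = 3633104/4194304 = 227069/262144

Answer: 227069/262144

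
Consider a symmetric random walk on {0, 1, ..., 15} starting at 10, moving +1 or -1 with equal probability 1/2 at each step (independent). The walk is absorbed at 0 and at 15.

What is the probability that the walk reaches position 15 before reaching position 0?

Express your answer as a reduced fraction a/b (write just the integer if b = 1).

Answer: 2/3

Derivation:
Symmetric walk (p = 1/2): the harmonic-function argument gives P(hit 15 before 0 | start at 10) = a/N.
P = 10/15 = 2/3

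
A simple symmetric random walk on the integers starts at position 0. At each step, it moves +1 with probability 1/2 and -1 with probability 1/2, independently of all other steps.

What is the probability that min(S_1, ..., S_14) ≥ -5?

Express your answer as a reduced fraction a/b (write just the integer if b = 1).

Answer: 14443/16384

Derivation:
Let f(t,s) = #length-t paths at position s with S_1..S_t all ≥ -5.
f(t,s) = f(t-1,s-1) + f(t-1,s+1) for s ≥ -5; f(t,s) = 0 for s < -5.
t=0: f(0,0)=1
t=1: f(1,-1)=1 f(1,1)=1
t=2: f(2,-2)=1 f(2,0)=2 f(2,2)=1
t=3: f(3,-3)=1 f(3,-1)=3 f(3,1)=3 f(3,3)=1
t=4: f(4,-4)=1 f(4,-2)=4 f(4,0)=6 f(4,2)=4 f(4,4)=1
t=5: f(5,-5)=1 f(5,-3)=5 f(5,-1)=10 f(5,1)=10 f(5,3)=5 f(5,5)=1
t=6: f(6,-4)=6 f(6,-2)=15 f(6,0)=20 f(6,2)=15 f(6,4)=6 f(6,6)=1
t=7: f(7,-5)=6 f(7,-3)=21 f(7,-1)=35 f(7,1)=35 f(7,3)=21 f(7,5)=7 f(7,7)=1
t=8: f(8,-4)=27 f(8,-2)=56 f(8,0)=70 f(8,2)=56 f(8,4)=28 f(8,6)=8 f(8,8)=1
t=9: f(9,-5)=27 f(9,-3)=83 f(9,-1)=126 f(9,1)=126 f(9,3)=84 f(9,5)=36 f(9,7)=9 f(9,9)=1
t=10: f(10,-4)=110 f(10,-2)=209 f(10,0)=252 f(10,2)=210 f(10,4)=120 f(10,6)=45 f(10,8)=10 f(10,10)=1
t=11: f(11,-5)=110 f(11,-3)=319 f(11,-1)=461 f(11,1)=462 f(11,3)=330 f(11,5)=165 f(11,7)=55 f(11,9)=11 f(11,11)=1
t=12: f(12,-4)=429 f(12,-2)=780 f(12,0)=923 f(12,2)=792 f(12,4)=495 f(12,6)=220 f(12,8)=66 f(12,10)=12 f(12,12)=1
t=13: f(13,-5)=429 f(13,-3)=1209 f(13,-1)=1703 f(13,1)=1715 f(13,3)=1287 f(13,5)=715 f(13,7)=286 f(13,9)=78 f(13,11)=13 f(13,13)=1
t=14: f(14,-4)=1638 f(14,-2)=2912 f(14,0)=3418 f(14,2)=3002 f(14,4)=2002 f(14,6)=1001 f(14,8)=364 f(14,10)=91 f(14,12)=14 f(14,14)=1
Σ_s f(14,s) = 14443
P = 14443/16384 = 14443/16384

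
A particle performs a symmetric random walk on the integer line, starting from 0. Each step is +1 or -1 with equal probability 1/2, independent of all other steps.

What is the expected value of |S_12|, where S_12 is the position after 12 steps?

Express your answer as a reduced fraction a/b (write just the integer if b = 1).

S_12 takes values m ≡ 0 (mod 2) with |m| ≤ 12; P(S_12=m) = C(12,(12+m)/2)/2^12.
Total paths: 2^12 = 4096
Distribution: P(S=-12)=1/4096, P(S=-10)=12/4096, P(S=-8)=66/4096, P(S=-6)=220/4096, P(S=-4)=495/4096, P(S=-2)=792/4096, P(S=0)=924/4096, P(S=2)=792/4096, P(S=4)=495/4096, P(S=6)=220/4096, P(S=8)=66/4096, P(S=10)=12/4096, P(S=12)=1/4096
E[|S_12|] = Σ_m |m|·P(S_12=m) = 11088/4096 = 693/256

Answer: 693/256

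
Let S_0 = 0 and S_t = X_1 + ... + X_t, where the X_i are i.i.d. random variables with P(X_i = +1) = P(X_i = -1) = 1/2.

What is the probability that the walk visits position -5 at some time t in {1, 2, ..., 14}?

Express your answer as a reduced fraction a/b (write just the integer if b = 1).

Answer: 1471/8192

Derivation:
Count via complement. Let g(t,s) = #length-t paths at position s with S_1..S_t all ≠ -5.
g(t,s) = g(t-1,s-1) + g(t-1,s+1) for s ≠ -5; g(t,-5) = 0.
t=0: g(0,0)=1
t=1: g(1,-1)=1 g(1,1)=1
t=2: g(2,-2)=1 g(2,0)=2 g(2,2)=1
t=3: g(3,-3)=1 g(3,-1)=3 g(3,1)=3 g(3,3)=1
t=4: g(4,-4)=1 g(4,-2)=4 g(4,0)=6 g(4,2)=4 g(4,4)=1
t=5: g(5,-3)=5 g(5,-1)=10 g(5,1)=10 g(5,3)=5 g(5,5)=1
t=6: g(6,-4)=5 g(6,-2)=15 g(6,0)=20 g(6,2)=15 g(6,4)=6 g(6,6)=1
t=7: g(7,-3)=20 g(7,-1)=35 g(7,1)=35 g(7,3)=21 g(7,5)=7 g(7,7)=1
t=8: g(8,-4)=20 g(8,-2)=55 g(8,0)=70 g(8,2)=56 g(8,4)=28 g(8,6)=8 g(8,8)=1
t=9: g(9,-3)=75 g(9,-1)=125 g(9,1)=126 g(9,3)=84 g(9,5)=36 g(9,7)=9 g(9,9)=1
t=10: g(10,-4)=75 g(10,-2)=200 g(10,0)=251 g(10,2)=210 g(10,4)=120 g(10,6)=45 g(10,8)=10 g(10,10)=1
t=11: g(11,-3)=275 g(11,-1)=451 g(11,1)=461 g(11,3)=330 g(11,5)=165 g(11,7)=55 g(11,9)=11 g(11,11)=1
t=12: g(12,-4)=275 g(12,-2)=726 g(12,0)=912 g(12,2)=791 g(12,4)=495 g(12,6)=220 g(12,8)=66 g(12,10)=12 g(12,12)=1
t=13: g(13,-3)=1001 g(13,-1)=1638 g(13,1)=1703 g(13,3)=1286 g(13,5)=715 g(13,7)=286 g(13,9)=78 g(13,11)=13 g(13,13)=1
t=14: g(14,-4)=1001 g(14,-2)=2639 g(14,0)=3341 g(14,2)=2989 g(14,4)=2001 g(14,6)=1001 g(14,8)=364 g(14,10)=91 g(14,12)=14 g(14,14)=1
Paths never hitting -5: Σ_s g(14,s) = 13442
Paths hitting -5: 2^14 - 13442 = 2942
P = 2942/16384 = 1471/8192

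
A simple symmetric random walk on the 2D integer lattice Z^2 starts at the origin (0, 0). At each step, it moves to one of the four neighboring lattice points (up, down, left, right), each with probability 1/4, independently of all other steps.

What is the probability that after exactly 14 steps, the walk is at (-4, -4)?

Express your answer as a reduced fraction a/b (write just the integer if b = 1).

Let h be the number of horizontal steps (so 14-h are vertical). To end at (-4,-4) need (h-4)/2 right-steps and ((14-h)-4)/2 up-steps.
Sum over h with 4 ≤ h ≤ 10, h ≡ 0 (mod 2), 14-h ≡ 0 (mod 2):
h=4: C(14,4)·C(4,0)·C(10,3) = 1001·1·120 = 120120
h=6: C(14,6)·C(6,1)·C(8,2) = 3003·6·28 = 504504
h=8: C(14,8)·C(8,2)·C(6,1) = 3003·28·6 = 504504
h=10: C(14,10)·C(10,3)·C(4,0) = 1001·120·1 = 120120
Total favorable: 1249248
Total paths: 4^14 = 268435456
P = 1249248/268435456 = 39039/8388608

Answer: 39039/8388608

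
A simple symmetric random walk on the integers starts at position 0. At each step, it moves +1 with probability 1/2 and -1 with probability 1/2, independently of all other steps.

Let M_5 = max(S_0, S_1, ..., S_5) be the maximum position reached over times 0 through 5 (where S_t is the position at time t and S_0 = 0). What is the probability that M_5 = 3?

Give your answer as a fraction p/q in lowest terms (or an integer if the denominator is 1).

Let M_5 = max(S_0,...,S_5). Use the reflection principle: for j ≥ 1, #{paths with M_5 ≥ j} = #{S_5 ≥ j} + #{S_5 ≥ j+1}.
By reflection, #{M_5 ≥ 3} = #{S_5 ≥ 3} + #{S_5 ≥ 4} = 6 + 1 = 7.
#{M_5 ≥ 4} = #{S_5 ≥ 4} + #{S_5 ≥ 5} = 1 + 1 = 2.
#{M_5 = 3} = 7 - 2 = 5.
P(M_5 = 3) = 5/32 = 5/32

Answer: 5/32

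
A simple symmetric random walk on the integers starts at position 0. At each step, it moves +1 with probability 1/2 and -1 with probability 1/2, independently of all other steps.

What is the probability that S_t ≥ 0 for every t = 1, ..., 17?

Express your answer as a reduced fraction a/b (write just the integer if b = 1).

Answer: 12155/65536

Derivation:
Let f(t,s) = #length-t paths at position s with S_1..S_t all ≥ 0.
f(t,s) = f(t-1,s-1) + f(t-1,s+1) for s ≥ 0; f(t,s) = 0 for s < 0.
t=0: f(0,0)=1
t=1: f(1,1)=1
t=2: f(2,0)=1 f(2,2)=1
t=3: f(3,1)=2 f(3,3)=1
t=4: f(4,0)=2 f(4,2)=3 f(4,4)=1
t=5: f(5,1)=5 f(5,3)=4 f(5,5)=1
t=6: f(6,0)=5 f(6,2)=9 f(6,4)=5 f(6,6)=1
t=7: f(7,1)=14 f(7,3)=14 f(7,5)=6 f(7,7)=1
t=8: f(8,0)=14 f(8,2)=28 f(8,4)=20 f(8,6)=7 f(8,8)=1
t=9: f(9,1)=42 f(9,3)=48 f(9,5)=27 f(9,7)=8 f(9,9)=1
t=10: f(10,0)=42 f(10,2)=90 f(10,4)=75 f(10,6)=35 f(10,8)=9 f(10,10)=1
t=11: f(11,1)=132 f(11,3)=165 f(11,5)=110 f(11,7)=44 f(11,9)=10 f(11,11)=1
t=12: f(12,0)=132 f(12,2)=297 f(12,4)=275 f(12,6)=154 f(12,8)=54 f(12,10)=11 f(12,12)=1
t=13: f(13,1)=429 f(13,3)=572 f(13,5)=429 f(13,7)=208 f(13,9)=65 f(13,11)=12 f(13,13)=1
t=14: f(14,0)=429 f(14,2)=1001 f(14,4)=1001 f(14,6)=637 f(14,8)=273 f(14,10)=77 f(14,12)=13 f(14,14)=1
t=15: f(15,1)=1430 f(15,3)=2002 f(15,5)=1638 f(15,7)=910 f(15,9)=350 f(15,11)=90 f(15,13)=14 f(15,15)=1
t=16: f(16,0)=1430 f(16,2)=3432 f(16,4)=3640 f(16,6)=2548 f(16,8)=1260 f(16,10)=440 f(16,12)=104 f(16,14)=15 f(16,16)=1
t=17: f(17,1)=4862 f(17,3)=7072 f(17,5)=6188 f(17,7)=3808 f(17,9)=1700 f(17,11)=544 f(17,13)=119 f(17,15)=16 f(17,17)=1
Σ_s f(17,s) = 24310
P = 24310/131072 = 12155/65536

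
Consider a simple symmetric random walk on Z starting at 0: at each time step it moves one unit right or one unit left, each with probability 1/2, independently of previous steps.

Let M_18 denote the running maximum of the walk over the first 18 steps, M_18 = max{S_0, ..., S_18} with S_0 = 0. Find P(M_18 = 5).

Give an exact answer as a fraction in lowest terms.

Answer: 4641/65536

Derivation:
Let M_18 = max(S_0,...,S_18). Use the reflection principle: for j ≥ 1, #{paths with M_18 ≥ j} = #{S_18 ≥ j} + #{S_18 ≥ j+1}.
By reflection, #{M_18 ≥ 5} = #{S_18 ≥ 5} + #{S_18 ≥ 6} = 31180 + 31180 = 62360.
#{M_18 ≥ 6} = #{S_18 ≥ 6} + #{S_18 ≥ 7} = 31180 + 12616 = 43796.
#{M_18 = 5} = 62360 - 43796 = 18564.
P(M_18 = 5) = 18564/262144 = 4641/65536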